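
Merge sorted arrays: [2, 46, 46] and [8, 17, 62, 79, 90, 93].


Take 2 from A
Take 8 from B
Take 17 from B
Take 46 from A
Take 46 from A

Merged: [2, 8, 17, 46, 46, 62, 79, 90, 93]


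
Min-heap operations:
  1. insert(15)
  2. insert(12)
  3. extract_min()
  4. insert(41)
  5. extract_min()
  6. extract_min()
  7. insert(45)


insert(15) -> [15]
insert(12) -> [12, 15]
extract_min()->12, [15]
insert(41) -> [15, 41]
extract_min()->15, [41]
extract_min()->41, []
insert(45) -> [45]

Final heap: [45]


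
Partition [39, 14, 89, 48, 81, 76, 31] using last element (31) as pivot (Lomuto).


Pivot: 31
  14 <= 31: swap -> [14, 39, 89, 48, 81, 76, 31]
Place pivot at 1: [14, 31, 89, 48, 81, 76, 39]

Partitioned: [14, 31, 89, 48, 81, 76, 39]


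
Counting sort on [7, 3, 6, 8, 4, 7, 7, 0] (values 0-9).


Input: [7, 3, 6, 8, 4, 7, 7, 0]
Counts: [1, 0, 0, 1, 1, 0, 1, 3, 1, 0]

Sorted: [0, 3, 4, 6, 7, 7, 7, 8]


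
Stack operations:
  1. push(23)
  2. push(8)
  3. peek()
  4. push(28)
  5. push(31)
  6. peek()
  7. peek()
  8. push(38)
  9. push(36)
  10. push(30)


push(23) -> [23]
push(8) -> [23, 8]
peek()->8
push(28) -> [23, 8, 28]
push(31) -> [23, 8, 28, 31]
peek()->31
peek()->31
push(38) -> [23, 8, 28, 31, 38]
push(36) -> [23, 8, 28, 31, 38, 36]
push(30) -> [23, 8, 28, 31, 38, 36, 30]

Final stack: [23, 8, 28, 31, 38, 36, 30]


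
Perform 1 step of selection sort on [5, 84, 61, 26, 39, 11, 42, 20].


Initial: [5, 84, 61, 26, 39, 11, 42, 20]
Step 1: min=5 at 0
  Swap: [5, 84, 61, 26, 39, 11, 42, 20]

After 1 step: [5, 84, 61, 26, 39, 11, 42, 20]


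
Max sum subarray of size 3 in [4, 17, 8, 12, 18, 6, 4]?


[0:3]: 29
[1:4]: 37
[2:5]: 38
[3:6]: 36
[4:7]: 28

Max: 38 at [2:5]


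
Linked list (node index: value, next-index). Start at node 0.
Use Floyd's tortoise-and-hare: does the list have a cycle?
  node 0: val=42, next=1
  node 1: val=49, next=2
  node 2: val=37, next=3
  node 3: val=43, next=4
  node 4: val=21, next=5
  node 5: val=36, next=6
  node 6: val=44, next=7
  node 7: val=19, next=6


Floyd's tortoise (slow, +1) and hare (fast, +2):
  init: slow=0, fast=0
  step 1: slow=1, fast=2
  step 2: slow=2, fast=4
  step 3: slow=3, fast=6
  step 4: slow=4, fast=6
  step 5: slow=5, fast=6
  step 6: slow=6, fast=6
  slow == fast at node 6: cycle detected

Cycle: yes


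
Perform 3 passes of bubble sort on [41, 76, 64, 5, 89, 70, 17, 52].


Initial: [41, 76, 64, 5, 89, 70, 17, 52]
Pass 1: [41, 64, 5, 76, 70, 17, 52, 89] (5 swaps)
Pass 2: [41, 5, 64, 70, 17, 52, 76, 89] (4 swaps)
Pass 3: [5, 41, 64, 17, 52, 70, 76, 89] (3 swaps)

After 3 passes: [5, 41, 64, 17, 52, 70, 76, 89]


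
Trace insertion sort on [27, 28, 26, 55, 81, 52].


Initial: [27, 28, 26, 55, 81, 52]
Insert 28: [27, 28, 26, 55, 81, 52]
Insert 26: [26, 27, 28, 55, 81, 52]
Insert 55: [26, 27, 28, 55, 81, 52]
Insert 81: [26, 27, 28, 55, 81, 52]
Insert 52: [26, 27, 28, 52, 55, 81]

Sorted: [26, 27, 28, 52, 55, 81]


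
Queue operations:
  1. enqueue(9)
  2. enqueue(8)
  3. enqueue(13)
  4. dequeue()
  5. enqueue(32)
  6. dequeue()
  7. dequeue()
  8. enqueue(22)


enqueue(9) -> [9]
enqueue(8) -> [9, 8]
enqueue(13) -> [9, 8, 13]
dequeue()->9, [8, 13]
enqueue(32) -> [8, 13, 32]
dequeue()->8, [13, 32]
dequeue()->13, [32]
enqueue(22) -> [32, 22]

Final queue: [32, 22]


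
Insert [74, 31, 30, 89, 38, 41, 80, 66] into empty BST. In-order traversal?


Insert 74: root
Insert 31: L from 74
Insert 30: L from 74 -> L from 31
Insert 89: R from 74
Insert 38: L from 74 -> R from 31
Insert 41: L from 74 -> R from 31 -> R from 38
Insert 80: R from 74 -> L from 89
Insert 66: L from 74 -> R from 31 -> R from 38 -> R from 41

In-order: [30, 31, 38, 41, 66, 74, 80, 89]


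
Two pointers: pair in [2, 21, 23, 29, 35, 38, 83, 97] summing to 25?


lo=0(2)+hi=7(97)=99
lo=0(2)+hi=6(83)=85
lo=0(2)+hi=5(38)=40
lo=0(2)+hi=4(35)=37
lo=0(2)+hi=3(29)=31
lo=0(2)+hi=2(23)=25

Yes: 2+23=25


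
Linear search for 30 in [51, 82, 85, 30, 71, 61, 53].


i=0: 51!=30
i=1: 82!=30
i=2: 85!=30
i=3: 30==30 found!

Found at 3, 4 comps


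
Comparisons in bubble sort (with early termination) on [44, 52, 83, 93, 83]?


Algorithm: bubble sort (with early termination)
Input: [44, 52, 83, 93, 83]
Sorted: [44, 52, 83, 83, 93]

7


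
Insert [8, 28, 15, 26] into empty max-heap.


Insert 8: [8]
Insert 28: [28, 8]
Insert 15: [28, 8, 15]
Insert 26: [28, 26, 15, 8]

Final heap: [28, 26, 15, 8]


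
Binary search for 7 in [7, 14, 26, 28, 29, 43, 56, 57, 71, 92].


Step 1: lo=0, hi=9, mid=4, val=29
Step 2: lo=0, hi=3, mid=1, val=14
Step 3: lo=0, hi=0, mid=0, val=7

Found at index 0


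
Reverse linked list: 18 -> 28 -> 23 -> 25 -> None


Step 1: curr=18, set curr.next=prev(None) | reversed so far: 18
Step 2: curr=28, set curr.next=prev(18) | reversed so far: 28 -> 18
Step 3: curr=23, set curr.next=prev(28) | reversed so far: 23 -> 28 -> 18
Step 4: curr=25, set curr.next=prev(23) | reversed so far: 25 -> 23 -> 28 -> 18

25 -> 23 -> 28 -> 18 -> None


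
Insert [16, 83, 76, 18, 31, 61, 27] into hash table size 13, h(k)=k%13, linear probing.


Insert 16: h=3 -> slot 3
Insert 83: h=5 -> slot 5
Insert 76: h=11 -> slot 11
Insert 18: h=5, 1 probes -> slot 6
Insert 31: h=5, 2 probes -> slot 7
Insert 61: h=9 -> slot 9
Insert 27: h=1 -> slot 1

Table: [None, 27, None, 16, None, 83, 18, 31, None, 61, None, 76, None]


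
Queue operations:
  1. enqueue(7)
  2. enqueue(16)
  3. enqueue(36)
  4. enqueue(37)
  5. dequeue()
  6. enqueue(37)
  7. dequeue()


enqueue(7) -> [7]
enqueue(16) -> [7, 16]
enqueue(36) -> [7, 16, 36]
enqueue(37) -> [7, 16, 36, 37]
dequeue()->7, [16, 36, 37]
enqueue(37) -> [16, 36, 37, 37]
dequeue()->16, [36, 37, 37]

Final queue: [36, 37, 37]


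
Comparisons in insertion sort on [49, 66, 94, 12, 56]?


Algorithm: insertion sort
Input: [49, 66, 94, 12, 56]
Sorted: [12, 49, 56, 66, 94]

8


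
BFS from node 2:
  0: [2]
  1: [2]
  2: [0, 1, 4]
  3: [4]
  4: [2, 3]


Visit 2, enqueue [0, 1, 4]
Visit 0, enqueue []
Visit 1, enqueue []
Visit 4, enqueue [3]
Visit 3, enqueue []

BFS order: [2, 0, 1, 4, 3]


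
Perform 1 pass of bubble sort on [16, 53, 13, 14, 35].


Initial: [16, 53, 13, 14, 35]
Pass 1: [16, 13, 14, 35, 53] (3 swaps)

After 1 pass: [16, 13, 14, 35, 53]


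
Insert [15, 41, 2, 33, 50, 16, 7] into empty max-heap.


Insert 15: [15]
Insert 41: [41, 15]
Insert 2: [41, 15, 2]
Insert 33: [41, 33, 2, 15]
Insert 50: [50, 41, 2, 15, 33]
Insert 16: [50, 41, 16, 15, 33, 2]
Insert 7: [50, 41, 16, 15, 33, 2, 7]

Final heap: [50, 41, 16, 15, 33, 2, 7]


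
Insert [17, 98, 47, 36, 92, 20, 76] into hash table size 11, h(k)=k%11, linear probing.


Insert 17: h=6 -> slot 6
Insert 98: h=10 -> slot 10
Insert 47: h=3 -> slot 3
Insert 36: h=3, 1 probes -> slot 4
Insert 92: h=4, 1 probes -> slot 5
Insert 20: h=9 -> slot 9
Insert 76: h=10, 1 probes -> slot 0

Table: [76, None, None, 47, 36, 92, 17, None, None, 20, 98]


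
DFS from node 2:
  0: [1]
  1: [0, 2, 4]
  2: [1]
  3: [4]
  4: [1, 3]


Visit 2, push [1]
Visit 1, push [4, 0]
Visit 0, push []
Visit 4, push [3]
Visit 3, push []

DFS order: [2, 1, 0, 4, 3]


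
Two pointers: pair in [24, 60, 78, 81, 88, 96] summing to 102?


lo=0(24)+hi=5(96)=120
lo=0(24)+hi=4(88)=112
lo=0(24)+hi=3(81)=105
lo=0(24)+hi=2(78)=102

Yes: 24+78=102


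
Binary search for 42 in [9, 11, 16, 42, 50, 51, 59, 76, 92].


Step 1: lo=0, hi=8, mid=4, val=50
Step 2: lo=0, hi=3, mid=1, val=11
Step 3: lo=2, hi=3, mid=2, val=16
Step 4: lo=3, hi=3, mid=3, val=42

Found at index 3


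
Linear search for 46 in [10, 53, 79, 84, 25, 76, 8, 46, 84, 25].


i=0: 10!=46
i=1: 53!=46
i=2: 79!=46
i=3: 84!=46
i=4: 25!=46
i=5: 76!=46
i=6: 8!=46
i=7: 46==46 found!

Found at 7, 8 comps


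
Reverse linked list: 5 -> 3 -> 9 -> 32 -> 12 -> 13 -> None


Step 1: curr=5, set curr.next=prev(None) | reversed so far: 5
Step 2: curr=3, set curr.next=prev(5) | reversed so far: 3 -> 5
Step 3: curr=9, set curr.next=prev(3) | reversed so far: 9 -> 3 -> 5
Step 4: curr=32, set curr.next=prev(9) | reversed so far: 32 -> 9 -> 3 -> 5
Step 5: curr=12, set curr.next=prev(32) | reversed so far: 12 -> 32 -> 9 -> 3 -> 5
Step 6: curr=13, set curr.next=prev(12) | reversed so far: 13 -> 12 -> 32 -> 9 -> 3 -> 5

13 -> 12 -> 32 -> 9 -> 3 -> 5 -> None


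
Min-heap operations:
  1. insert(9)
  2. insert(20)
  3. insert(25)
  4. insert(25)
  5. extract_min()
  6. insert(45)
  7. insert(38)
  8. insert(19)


insert(9) -> [9]
insert(20) -> [9, 20]
insert(25) -> [9, 20, 25]
insert(25) -> [9, 20, 25, 25]
extract_min()->9, [20, 25, 25]
insert(45) -> [20, 25, 25, 45]
insert(38) -> [20, 25, 25, 45, 38]
insert(19) -> [19, 25, 20, 45, 38, 25]

Final heap: [19, 25, 20, 45, 38, 25]


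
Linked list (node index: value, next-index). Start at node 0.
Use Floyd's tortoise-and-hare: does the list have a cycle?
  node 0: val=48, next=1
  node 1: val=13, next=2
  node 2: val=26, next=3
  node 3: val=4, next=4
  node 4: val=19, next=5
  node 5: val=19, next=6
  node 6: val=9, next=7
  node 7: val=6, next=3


Floyd's tortoise (slow, +1) and hare (fast, +2):
  init: slow=0, fast=0
  step 1: slow=1, fast=2
  step 2: slow=2, fast=4
  step 3: slow=3, fast=6
  step 4: slow=4, fast=3
  step 5: slow=5, fast=5
  slow == fast at node 5: cycle detected

Cycle: yes


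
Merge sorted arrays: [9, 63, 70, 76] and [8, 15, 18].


Take 8 from B
Take 9 from A
Take 15 from B
Take 18 from B

Merged: [8, 9, 15, 18, 63, 70, 76]


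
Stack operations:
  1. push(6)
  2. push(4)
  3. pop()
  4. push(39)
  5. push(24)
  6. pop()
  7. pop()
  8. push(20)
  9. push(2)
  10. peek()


push(6) -> [6]
push(4) -> [6, 4]
pop()->4, [6]
push(39) -> [6, 39]
push(24) -> [6, 39, 24]
pop()->24, [6, 39]
pop()->39, [6]
push(20) -> [6, 20]
push(2) -> [6, 20, 2]
peek()->2

Final stack: [6, 20, 2]


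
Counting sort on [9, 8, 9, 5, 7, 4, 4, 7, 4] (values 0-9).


Input: [9, 8, 9, 5, 7, 4, 4, 7, 4]
Counts: [0, 0, 0, 0, 3, 1, 0, 2, 1, 2]

Sorted: [4, 4, 4, 5, 7, 7, 8, 9, 9]


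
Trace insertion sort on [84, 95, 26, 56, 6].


Initial: [84, 95, 26, 56, 6]
Insert 95: [84, 95, 26, 56, 6]
Insert 26: [26, 84, 95, 56, 6]
Insert 56: [26, 56, 84, 95, 6]
Insert 6: [6, 26, 56, 84, 95]

Sorted: [6, 26, 56, 84, 95]


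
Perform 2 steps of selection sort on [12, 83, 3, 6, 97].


Initial: [12, 83, 3, 6, 97]
Step 1: min=3 at 2
  Swap: [3, 83, 12, 6, 97]
Step 2: min=6 at 3
  Swap: [3, 6, 12, 83, 97]

After 2 steps: [3, 6, 12, 83, 97]


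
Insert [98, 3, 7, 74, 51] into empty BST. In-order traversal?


Insert 98: root
Insert 3: L from 98
Insert 7: L from 98 -> R from 3
Insert 74: L from 98 -> R from 3 -> R from 7
Insert 51: L from 98 -> R from 3 -> R from 7 -> L from 74

In-order: [3, 7, 51, 74, 98]


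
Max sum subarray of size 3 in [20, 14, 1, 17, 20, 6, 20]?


[0:3]: 35
[1:4]: 32
[2:5]: 38
[3:6]: 43
[4:7]: 46

Max: 46 at [4:7]


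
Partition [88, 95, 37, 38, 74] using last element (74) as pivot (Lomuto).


Pivot: 74
  37 <= 74: swap -> [37, 95, 88, 38, 74]
  38 <= 74: swap -> [37, 38, 88, 95, 74]
Place pivot at 2: [37, 38, 74, 95, 88]

Partitioned: [37, 38, 74, 95, 88]


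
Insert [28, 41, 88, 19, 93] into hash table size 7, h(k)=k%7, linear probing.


Insert 28: h=0 -> slot 0
Insert 41: h=6 -> slot 6
Insert 88: h=4 -> slot 4
Insert 19: h=5 -> slot 5
Insert 93: h=2 -> slot 2

Table: [28, None, 93, None, 88, 19, 41]


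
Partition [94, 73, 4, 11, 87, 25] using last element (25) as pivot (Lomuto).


Pivot: 25
  4 <= 25: swap -> [4, 73, 94, 11, 87, 25]
  11 <= 25: swap -> [4, 11, 94, 73, 87, 25]
Place pivot at 2: [4, 11, 25, 73, 87, 94]

Partitioned: [4, 11, 25, 73, 87, 94]


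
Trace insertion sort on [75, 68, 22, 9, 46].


Initial: [75, 68, 22, 9, 46]
Insert 68: [68, 75, 22, 9, 46]
Insert 22: [22, 68, 75, 9, 46]
Insert 9: [9, 22, 68, 75, 46]
Insert 46: [9, 22, 46, 68, 75]

Sorted: [9, 22, 46, 68, 75]


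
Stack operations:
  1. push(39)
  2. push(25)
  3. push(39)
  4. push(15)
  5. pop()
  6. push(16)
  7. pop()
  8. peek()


push(39) -> [39]
push(25) -> [39, 25]
push(39) -> [39, 25, 39]
push(15) -> [39, 25, 39, 15]
pop()->15, [39, 25, 39]
push(16) -> [39, 25, 39, 16]
pop()->16, [39, 25, 39]
peek()->39

Final stack: [39, 25, 39]


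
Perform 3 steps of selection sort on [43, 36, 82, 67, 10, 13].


Initial: [43, 36, 82, 67, 10, 13]
Step 1: min=10 at 4
  Swap: [10, 36, 82, 67, 43, 13]
Step 2: min=13 at 5
  Swap: [10, 13, 82, 67, 43, 36]
Step 3: min=36 at 5
  Swap: [10, 13, 36, 67, 43, 82]

After 3 steps: [10, 13, 36, 67, 43, 82]


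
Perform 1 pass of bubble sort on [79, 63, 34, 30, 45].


Initial: [79, 63, 34, 30, 45]
Pass 1: [63, 34, 30, 45, 79] (4 swaps)

After 1 pass: [63, 34, 30, 45, 79]


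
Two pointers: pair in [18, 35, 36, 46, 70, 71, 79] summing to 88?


lo=0(18)+hi=6(79)=97
lo=0(18)+hi=5(71)=89
lo=0(18)+hi=4(70)=88

Yes: 18+70=88


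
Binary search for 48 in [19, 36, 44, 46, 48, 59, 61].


Step 1: lo=0, hi=6, mid=3, val=46
Step 2: lo=4, hi=6, mid=5, val=59
Step 3: lo=4, hi=4, mid=4, val=48

Found at index 4


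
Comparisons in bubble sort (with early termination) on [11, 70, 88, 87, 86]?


Algorithm: bubble sort (with early termination)
Input: [11, 70, 88, 87, 86]
Sorted: [11, 70, 86, 87, 88]

9


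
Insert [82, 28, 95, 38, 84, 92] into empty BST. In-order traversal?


Insert 82: root
Insert 28: L from 82
Insert 95: R from 82
Insert 38: L from 82 -> R from 28
Insert 84: R from 82 -> L from 95
Insert 92: R from 82 -> L from 95 -> R from 84

In-order: [28, 38, 82, 84, 92, 95]


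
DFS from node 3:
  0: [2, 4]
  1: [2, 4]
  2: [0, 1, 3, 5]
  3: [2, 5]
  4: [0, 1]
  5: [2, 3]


Visit 3, push [5, 2]
Visit 2, push [5, 1, 0]
Visit 0, push [4]
Visit 4, push [1]
Visit 1, push []
Visit 5, push []

DFS order: [3, 2, 0, 4, 1, 5]


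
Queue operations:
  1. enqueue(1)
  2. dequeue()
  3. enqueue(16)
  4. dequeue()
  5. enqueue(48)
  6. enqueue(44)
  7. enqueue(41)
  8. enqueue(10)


enqueue(1) -> [1]
dequeue()->1, []
enqueue(16) -> [16]
dequeue()->16, []
enqueue(48) -> [48]
enqueue(44) -> [48, 44]
enqueue(41) -> [48, 44, 41]
enqueue(10) -> [48, 44, 41, 10]

Final queue: [48, 44, 41, 10]


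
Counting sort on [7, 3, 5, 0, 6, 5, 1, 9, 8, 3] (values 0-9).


Input: [7, 3, 5, 0, 6, 5, 1, 9, 8, 3]
Counts: [1, 1, 0, 2, 0, 2, 1, 1, 1, 1]

Sorted: [0, 1, 3, 3, 5, 5, 6, 7, 8, 9]


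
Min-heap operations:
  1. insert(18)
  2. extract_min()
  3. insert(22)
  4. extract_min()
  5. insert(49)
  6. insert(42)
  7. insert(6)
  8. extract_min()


insert(18) -> [18]
extract_min()->18, []
insert(22) -> [22]
extract_min()->22, []
insert(49) -> [49]
insert(42) -> [42, 49]
insert(6) -> [6, 49, 42]
extract_min()->6, [42, 49]

Final heap: [42, 49]


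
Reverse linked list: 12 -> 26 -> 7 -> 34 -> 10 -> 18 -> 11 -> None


Step 1: curr=12, set curr.next=prev(None) | reversed so far: 12
Step 2: curr=26, set curr.next=prev(12) | reversed so far: 26 -> 12
Step 3: curr=7, set curr.next=prev(26) | reversed so far: 7 -> 26 -> 12
Step 4: curr=34, set curr.next=prev(7) | reversed so far: 34 -> 7 -> 26 -> 12
Step 5: curr=10, set curr.next=prev(34) | reversed so far: 10 -> 34 -> 7 -> 26 -> 12
Step 6: curr=18, set curr.next=prev(10) | reversed so far: 18 -> 10 -> 34 -> 7 -> 26 -> 12
Step 7: curr=11, set curr.next=prev(18) | reversed so far: 11 -> 18 -> 10 -> 34 -> 7 -> 26 -> 12

11 -> 18 -> 10 -> 34 -> 7 -> 26 -> 12 -> None


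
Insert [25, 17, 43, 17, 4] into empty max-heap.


Insert 25: [25]
Insert 17: [25, 17]
Insert 43: [43, 17, 25]
Insert 17: [43, 17, 25, 17]
Insert 4: [43, 17, 25, 17, 4]

Final heap: [43, 17, 25, 17, 4]


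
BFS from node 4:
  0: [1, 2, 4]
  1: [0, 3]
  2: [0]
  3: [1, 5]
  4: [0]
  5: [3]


Visit 4, enqueue [0]
Visit 0, enqueue [1, 2]
Visit 1, enqueue [3]
Visit 2, enqueue []
Visit 3, enqueue [5]
Visit 5, enqueue []

BFS order: [4, 0, 1, 2, 3, 5]


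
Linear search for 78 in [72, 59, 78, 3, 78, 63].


i=0: 72!=78
i=1: 59!=78
i=2: 78==78 found!

Found at 2, 3 comps


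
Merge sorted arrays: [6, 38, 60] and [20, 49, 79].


Take 6 from A
Take 20 from B
Take 38 from A
Take 49 from B
Take 60 from A

Merged: [6, 20, 38, 49, 60, 79]


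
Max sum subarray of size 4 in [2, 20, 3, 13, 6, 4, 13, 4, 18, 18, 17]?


[0:4]: 38
[1:5]: 42
[2:6]: 26
[3:7]: 36
[4:8]: 27
[5:9]: 39
[6:10]: 53
[7:11]: 57

Max: 57 at [7:11]


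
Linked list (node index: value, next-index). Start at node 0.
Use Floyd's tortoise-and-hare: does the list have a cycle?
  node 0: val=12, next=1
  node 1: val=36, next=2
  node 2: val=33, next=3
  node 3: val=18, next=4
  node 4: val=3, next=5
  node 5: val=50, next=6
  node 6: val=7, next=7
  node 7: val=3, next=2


Floyd's tortoise (slow, +1) and hare (fast, +2):
  init: slow=0, fast=0
  step 1: slow=1, fast=2
  step 2: slow=2, fast=4
  step 3: slow=3, fast=6
  step 4: slow=4, fast=2
  step 5: slow=5, fast=4
  step 6: slow=6, fast=6
  slow == fast at node 6: cycle detected

Cycle: yes


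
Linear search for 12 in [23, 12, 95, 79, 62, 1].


i=0: 23!=12
i=1: 12==12 found!

Found at 1, 2 comps


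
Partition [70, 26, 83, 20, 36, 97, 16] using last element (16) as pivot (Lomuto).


Pivot: 16
Place pivot at 0: [16, 26, 83, 20, 36, 97, 70]

Partitioned: [16, 26, 83, 20, 36, 97, 70]


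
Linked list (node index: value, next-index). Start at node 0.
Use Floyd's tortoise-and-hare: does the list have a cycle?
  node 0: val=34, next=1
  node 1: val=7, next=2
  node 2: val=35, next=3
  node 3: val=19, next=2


Floyd's tortoise (slow, +1) and hare (fast, +2):
  init: slow=0, fast=0
  step 1: slow=1, fast=2
  step 2: slow=2, fast=2
  slow == fast at node 2: cycle detected

Cycle: yes


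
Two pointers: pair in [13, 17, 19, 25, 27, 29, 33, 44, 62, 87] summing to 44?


lo=0(13)+hi=9(87)=100
lo=0(13)+hi=8(62)=75
lo=0(13)+hi=7(44)=57
lo=0(13)+hi=6(33)=46
lo=0(13)+hi=5(29)=42
lo=1(17)+hi=5(29)=46
lo=1(17)+hi=4(27)=44

Yes: 17+27=44


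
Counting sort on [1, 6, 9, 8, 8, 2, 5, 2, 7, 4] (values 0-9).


Input: [1, 6, 9, 8, 8, 2, 5, 2, 7, 4]
Counts: [0, 1, 2, 0, 1, 1, 1, 1, 2, 1]

Sorted: [1, 2, 2, 4, 5, 6, 7, 8, 8, 9]


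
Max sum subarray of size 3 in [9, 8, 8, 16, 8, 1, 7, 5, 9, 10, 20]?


[0:3]: 25
[1:4]: 32
[2:5]: 32
[3:6]: 25
[4:7]: 16
[5:8]: 13
[6:9]: 21
[7:10]: 24
[8:11]: 39

Max: 39 at [8:11]


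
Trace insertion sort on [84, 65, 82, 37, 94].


Initial: [84, 65, 82, 37, 94]
Insert 65: [65, 84, 82, 37, 94]
Insert 82: [65, 82, 84, 37, 94]
Insert 37: [37, 65, 82, 84, 94]
Insert 94: [37, 65, 82, 84, 94]

Sorted: [37, 65, 82, 84, 94]


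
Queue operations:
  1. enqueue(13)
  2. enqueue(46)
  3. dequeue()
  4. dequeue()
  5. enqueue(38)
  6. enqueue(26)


enqueue(13) -> [13]
enqueue(46) -> [13, 46]
dequeue()->13, [46]
dequeue()->46, []
enqueue(38) -> [38]
enqueue(26) -> [38, 26]

Final queue: [38, 26]


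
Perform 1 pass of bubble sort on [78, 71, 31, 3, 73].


Initial: [78, 71, 31, 3, 73]
Pass 1: [71, 31, 3, 73, 78] (4 swaps)

After 1 pass: [71, 31, 3, 73, 78]


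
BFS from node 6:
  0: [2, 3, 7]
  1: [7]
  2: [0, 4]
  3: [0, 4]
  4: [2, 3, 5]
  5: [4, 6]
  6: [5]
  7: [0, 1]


Visit 6, enqueue [5]
Visit 5, enqueue [4]
Visit 4, enqueue [2, 3]
Visit 2, enqueue [0]
Visit 3, enqueue []
Visit 0, enqueue [7]
Visit 7, enqueue [1]
Visit 1, enqueue []

BFS order: [6, 5, 4, 2, 3, 0, 7, 1]


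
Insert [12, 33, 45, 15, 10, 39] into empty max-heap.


Insert 12: [12]
Insert 33: [33, 12]
Insert 45: [45, 12, 33]
Insert 15: [45, 15, 33, 12]
Insert 10: [45, 15, 33, 12, 10]
Insert 39: [45, 15, 39, 12, 10, 33]

Final heap: [45, 15, 39, 12, 10, 33]


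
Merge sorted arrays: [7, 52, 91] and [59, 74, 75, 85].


Take 7 from A
Take 52 from A
Take 59 from B
Take 74 from B
Take 75 from B
Take 85 from B

Merged: [7, 52, 59, 74, 75, 85, 91]


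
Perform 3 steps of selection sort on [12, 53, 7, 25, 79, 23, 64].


Initial: [12, 53, 7, 25, 79, 23, 64]
Step 1: min=7 at 2
  Swap: [7, 53, 12, 25, 79, 23, 64]
Step 2: min=12 at 2
  Swap: [7, 12, 53, 25, 79, 23, 64]
Step 3: min=23 at 5
  Swap: [7, 12, 23, 25, 79, 53, 64]

After 3 steps: [7, 12, 23, 25, 79, 53, 64]


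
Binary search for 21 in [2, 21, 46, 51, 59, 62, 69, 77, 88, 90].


Step 1: lo=0, hi=9, mid=4, val=59
Step 2: lo=0, hi=3, mid=1, val=21

Found at index 1


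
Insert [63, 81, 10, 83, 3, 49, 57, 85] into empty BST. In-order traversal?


Insert 63: root
Insert 81: R from 63
Insert 10: L from 63
Insert 83: R from 63 -> R from 81
Insert 3: L from 63 -> L from 10
Insert 49: L from 63 -> R from 10
Insert 57: L from 63 -> R from 10 -> R from 49
Insert 85: R from 63 -> R from 81 -> R from 83

In-order: [3, 10, 49, 57, 63, 81, 83, 85]


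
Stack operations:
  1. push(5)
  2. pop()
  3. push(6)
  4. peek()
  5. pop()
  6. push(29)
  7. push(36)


push(5) -> [5]
pop()->5, []
push(6) -> [6]
peek()->6
pop()->6, []
push(29) -> [29]
push(36) -> [29, 36]

Final stack: [29, 36]


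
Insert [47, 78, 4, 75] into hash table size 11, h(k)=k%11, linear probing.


Insert 47: h=3 -> slot 3
Insert 78: h=1 -> slot 1
Insert 4: h=4 -> slot 4
Insert 75: h=9 -> slot 9

Table: [None, 78, None, 47, 4, None, None, None, None, 75, None]


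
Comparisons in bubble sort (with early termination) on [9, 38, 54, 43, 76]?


Algorithm: bubble sort (with early termination)
Input: [9, 38, 54, 43, 76]
Sorted: [9, 38, 43, 54, 76]

7


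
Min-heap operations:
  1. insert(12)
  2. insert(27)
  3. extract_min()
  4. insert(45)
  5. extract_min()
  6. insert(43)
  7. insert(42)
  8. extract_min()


insert(12) -> [12]
insert(27) -> [12, 27]
extract_min()->12, [27]
insert(45) -> [27, 45]
extract_min()->27, [45]
insert(43) -> [43, 45]
insert(42) -> [42, 45, 43]
extract_min()->42, [43, 45]

Final heap: [43, 45]


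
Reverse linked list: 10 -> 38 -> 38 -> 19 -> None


Step 1: curr=10, set curr.next=prev(None) | reversed so far: 10
Step 2: curr=38, set curr.next=prev(10) | reversed so far: 38 -> 10
Step 3: curr=38, set curr.next=prev(38) | reversed so far: 38 -> 38 -> 10
Step 4: curr=19, set curr.next=prev(38) | reversed so far: 19 -> 38 -> 38 -> 10

19 -> 38 -> 38 -> 10 -> None


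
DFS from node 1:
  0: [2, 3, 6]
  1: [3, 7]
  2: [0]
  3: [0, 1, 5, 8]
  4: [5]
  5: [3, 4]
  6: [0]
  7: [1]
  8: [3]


Visit 1, push [7, 3]
Visit 3, push [8, 5, 0]
Visit 0, push [6, 2]
Visit 2, push []
Visit 6, push []
Visit 5, push [4]
Visit 4, push []
Visit 8, push []
Visit 7, push []

DFS order: [1, 3, 0, 2, 6, 5, 4, 8, 7]


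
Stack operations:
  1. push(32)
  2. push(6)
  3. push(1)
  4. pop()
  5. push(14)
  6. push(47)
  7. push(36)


push(32) -> [32]
push(6) -> [32, 6]
push(1) -> [32, 6, 1]
pop()->1, [32, 6]
push(14) -> [32, 6, 14]
push(47) -> [32, 6, 14, 47]
push(36) -> [32, 6, 14, 47, 36]

Final stack: [32, 6, 14, 47, 36]


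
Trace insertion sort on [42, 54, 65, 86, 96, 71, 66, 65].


Initial: [42, 54, 65, 86, 96, 71, 66, 65]
Insert 54: [42, 54, 65, 86, 96, 71, 66, 65]
Insert 65: [42, 54, 65, 86, 96, 71, 66, 65]
Insert 86: [42, 54, 65, 86, 96, 71, 66, 65]
Insert 96: [42, 54, 65, 86, 96, 71, 66, 65]
Insert 71: [42, 54, 65, 71, 86, 96, 66, 65]
Insert 66: [42, 54, 65, 66, 71, 86, 96, 65]
Insert 65: [42, 54, 65, 65, 66, 71, 86, 96]

Sorted: [42, 54, 65, 65, 66, 71, 86, 96]


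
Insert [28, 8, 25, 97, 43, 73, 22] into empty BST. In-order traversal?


Insert 28: root
Insert 8: L from 28
Insert 25: L from 28 -> R from 8
Insert 97: R from 28
Insert 43: R from 28 -> L from 97
Insert 73: R from 28 -> L from 97 -> R from 43
Insert 22: L from 28 -> R from 8 -> L from 25

In-order: [8, 22, 25, 28, 43, 73, 97]


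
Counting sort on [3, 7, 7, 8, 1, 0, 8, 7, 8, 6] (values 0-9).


Input: [3, 7, 7, 8, 1, 0, 8, 7, 8, 6]
Counts: [1, 1, 0, 1, 0, 0, 1, 3, 3, 0]

Sorted: [0, 1, 3, 6, 7, 7, 7, 8, 8, 8]


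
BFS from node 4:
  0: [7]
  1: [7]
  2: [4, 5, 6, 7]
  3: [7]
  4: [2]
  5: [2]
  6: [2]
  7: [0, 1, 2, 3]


Visit 4, enqueue [2]
Visit 2, enqueue [5, 6, 7]
Visit 5, enqueue []
Visit 6, enqueue []
Visit 7, enqueue [0, 1, 3]
Visit 0, enqueue []
Visit 1, enqueue []
Visit 3, enqueue []

BFS order: [4, 2, 5, 6, 7, 0, 1, 3]


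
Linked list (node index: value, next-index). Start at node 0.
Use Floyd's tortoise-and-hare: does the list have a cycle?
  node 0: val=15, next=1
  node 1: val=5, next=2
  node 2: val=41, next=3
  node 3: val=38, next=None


Floyd's tortoise (slow, +1) and hare (fast, +2):
  init: slow=0, fast=0
  step 1: slow=1, fast=2
  step 2: fast 2->3->None, no cycle

Cycle: no


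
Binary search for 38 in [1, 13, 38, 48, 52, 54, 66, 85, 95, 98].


Step 1: lo=0, hi=9, mid=4, val=52
Step 2: lo=0, hi=3, mid=1, val=13
Step 3: lo=2, hi=3, mid=2, val=38

Found at index 2


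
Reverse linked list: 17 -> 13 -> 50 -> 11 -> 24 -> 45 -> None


Step 1: curr=17, set curr.next=prev(None) | reversed so far: 17
Step 2: curr=13, set curr.next=prev(17) | reversed so far: 13 -> 17
Step 3: curr=50, set curr.next=prev(13) | reversed so far: 50 -> 13 -> 17
Step 4: curr=11, set curr.next=prev(50) | reversed so far: 11 -> 50 -> 13 -> 17
Step 5: curr=24, set curr.next=prev(11) | reversed so far: 24 -> 11 -> 50 -> 13 -> 17
Step 6: curr=45, set curr.next=prev(24) | reversed so far: 45 -> 24 -> 11 -> 50 -> 13 -> 17

45 -> 24 -> 11 -> 50 -> 13 -> 17 -> None


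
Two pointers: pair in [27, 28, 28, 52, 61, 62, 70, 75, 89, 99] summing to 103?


lo=0(27)+hi=9(99)=126
lo=0(27)+hi=8(89)=116
lo=0(27)+hi=7(75)=102
lo=1(28)+hi=7(75)=103

Yes: 28+75=103


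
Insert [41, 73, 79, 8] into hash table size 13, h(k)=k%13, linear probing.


Insert 41: h=2 -> slot 2
Insert 73: h=8 -> slot 8
Insert 79: h=1 -> slot 1
Insert 8: h=8, 1 probes -> slot 9

Table: [None, 79, 41, None, None, None, None, None, 73, 8, None, None, None]


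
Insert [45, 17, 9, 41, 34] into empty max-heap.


Insert 45: [45]
Insert 17: [45, 17]
Insert 9: [45, 17, 9]
Insert 41: [45, 41, 9, 17]
Insert 34: [45, 41, 9, 17, 34]

Final heap: [45, 41, 9, 17, 34]


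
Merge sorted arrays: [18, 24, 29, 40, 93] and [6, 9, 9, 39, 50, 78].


Take 6 from B
Take 9 from B
Take 9 from B
Take 18 from A
Take 24 from A
Take 29 from A
Take 39 from B
Take 40 from A
Take 50 from B
Take 78 from B

Merged: [6, 9, 9, 18, 24, 29, 39, 40, 50, 78, 93]


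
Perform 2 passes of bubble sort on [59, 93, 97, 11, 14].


Initial: [59, 93, 97, 11, 14]
Pass 1: [59, 93, 11, 14, 97] (2 swaps)
Pass 2: [59, 11, 14, 93, 97] (2 swaps)

After 2 passes: [59, 11, 14, 93, 97]


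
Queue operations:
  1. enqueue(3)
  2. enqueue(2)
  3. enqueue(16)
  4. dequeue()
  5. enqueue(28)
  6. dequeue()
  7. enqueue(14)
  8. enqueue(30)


enqueue(3) -> [3]
enqueue(2) -> [3, 2]
enqueue(16) -> [3, 2, 16]
dequeue()->3, [2, 16]
enqueue(28) -> [2, 16, 28]
dequeue()->2, [16, 28]
enqueue(14) -> [16, 28, 14]
enqueue(30) -> [16, 28, 14, 30]

Final queue: [16, 28, 14, 30]


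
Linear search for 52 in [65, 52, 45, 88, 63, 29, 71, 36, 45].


i=0: 65!=52
i=1: 52==52 found!

Found at 1, 2 comps


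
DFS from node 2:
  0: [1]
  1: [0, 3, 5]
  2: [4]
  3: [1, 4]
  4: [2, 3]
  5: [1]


Visit 2, push [4]
Visit 4, push [3]
Visit 3, push [1]
Visit 1, push [5, 0]
Visit 0, push []
Visit 5, push []

DFS order: [2, 4, 3, 1, 0, 5]


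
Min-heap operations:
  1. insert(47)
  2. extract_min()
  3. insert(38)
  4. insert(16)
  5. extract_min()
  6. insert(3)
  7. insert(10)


insert(47) -> [47]
extract_min()->47, []
insert(38) -> [38]
insert(16) -> [16, 38]
extract_min()->16, [38]
insert(3) -> [3, 38]
insert(10) -> [3, 38, 10]

Final heap: [3, 38, 10]


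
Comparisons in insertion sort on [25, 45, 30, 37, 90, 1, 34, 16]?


Algorithm: insertion sort
Input: [25, 45, 30, 37, 90, 1, 34, 16]
Sorted: [1, 16, 25, 30, 34, 37, 45, 90]

22


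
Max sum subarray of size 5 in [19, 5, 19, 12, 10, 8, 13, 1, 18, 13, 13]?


[0:5]: 65
[1:6]: 54
[2:7]: 62
[3:8]: 44
[4:9]: 50
[5:10]: 53
[6:11]: 58

Max: 65 at [0:5]


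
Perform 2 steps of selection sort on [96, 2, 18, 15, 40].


Initial: [96, 2, 18, 15, 40]
Step 1: min=2 at 1
  Swap: [2, 96, 18, 15, 40]
Step 2: min=15 at 3
  Swap: [2, 15, 18, 96, 40]

After 2 steps: [2, 15, 18, 96, 40]


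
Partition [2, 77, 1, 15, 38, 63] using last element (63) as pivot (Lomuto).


Pivot: 63
  2 <= 63: advance i (no swap)
  1 <= 63: swap -> [2, 1, 77, 15, 38, 63]
  15 <= 63: swap -> [2, 1, 15, 77, 38, 63]
  38 <= 63: swap -> [2, 1, 15, 38, 77, 63]
Place pivot at 4: [2, 1, 15, 38, 63, 77]

Partitioned: [2, 1, 15, 38, 63, 77]


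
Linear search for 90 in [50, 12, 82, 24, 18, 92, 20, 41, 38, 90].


i=0: 50!=90
i=1: 12!=90
i=2: 82!=90
i=3: 24!=90
i=4: 18!=90
i=5: 92!=90
i=6: 20!=90
i=7: 41!=90
i=8: 38!=90
i=9: 90==90 found!

Found at 9, 10 comps


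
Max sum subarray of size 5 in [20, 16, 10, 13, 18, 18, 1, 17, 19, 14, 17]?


[0:5]: 77
[1:6]: 75
[2:7]: 60
[3:8]: 67
[4:9]: 73
[5:10]: 69
[6:11]: 68

Max: 77 at [0:5]


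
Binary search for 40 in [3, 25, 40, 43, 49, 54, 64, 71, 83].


Step 1: lo=0, hi=8, mid=4, val=49
Step 2: lo=0, hi=3, mid=1, val=25
Step 3: lo=2, hi=3, mid=2, val=40

Found at index 2


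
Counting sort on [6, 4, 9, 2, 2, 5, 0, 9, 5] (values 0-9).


Input: [6, 4, 9, 2, 2, 5, 0, 9, 5]
Counts: [1, 0, 2, 0, 1, 2, 1, 0, 0, 2]

Sorted: [0, 2, 2, 4, 5, 5, 6, 9, 9]


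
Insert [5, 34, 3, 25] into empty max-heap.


Insert 5: [5]
Insert 34: [34, 5]
Insert 3: [34, 5, 3]
Insert 25: [34, 25, 3, 5]

Final heap: [34, 25, 3, 5]


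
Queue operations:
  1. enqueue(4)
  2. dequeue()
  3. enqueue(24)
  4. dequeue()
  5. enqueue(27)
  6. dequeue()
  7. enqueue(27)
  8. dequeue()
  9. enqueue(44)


enqueue(4) -> [4]
dequeue()->4, []
enqueue(24) -> [24]
dequeue()->24, []
enqueue(27) -> [27]
dequeue()->27, []
enqueue(27) -> [27]
dequeue()->27, []
enqueue(44) -> [44]

Final queue: [44]


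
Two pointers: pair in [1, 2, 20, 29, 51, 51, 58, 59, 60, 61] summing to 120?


lo=0(1)+hi=9(61)=62
lo=1(2)+hi=9(61)=63
lo=2(20)+hi=9(61)=81
lo=3(29)+hi=9(61)=90
lo=4(51)+hi=9(61)=112
lo=5(51)+hi=9(61)=112
lo=6(58)+hi=9(61)=119
lo=7(59)+hi=9(61)=120

Yes: 59+61=120


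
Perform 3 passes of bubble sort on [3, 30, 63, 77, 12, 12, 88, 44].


Initial: [3, 30, 63, 77, 12, 12, 88, 44]
Pass 1: [3, 30, 63, 12, 12, 77, 44, 88] (3 swaps)
Pass 2: [3, 30, 12, 12, 63, 44, 77, 88] (3 swaps)
Pass 3: [3, 12, 12, 30, 44, 63, 77, 88] (3 swaps)

After 3 passes: [3, 12, 12, 30, 44, 63, 77, 88]


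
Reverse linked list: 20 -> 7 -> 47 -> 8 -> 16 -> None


Step 1: curr=20, set curr.next=prev(None) | reversed so far: 20
Step 2: curr=7, set curr.next=prev(20) | reversed so far: 7 -> 20
Step 3: curr=47, set curr.next=prev(7) | reversed so far: 47 -> 7 -> 20
Step 4: curr=8, set curr.next=prev(47) | reversed so far: 8 -> 47 -> 7 -> 20
Step 5: curr=16, set curr.next=prev(8) | reversed so far: 16 -> 8 -> 47 -> 7 -> 20

16 -> 8 -> 47 -> 7 -> 20 -> None


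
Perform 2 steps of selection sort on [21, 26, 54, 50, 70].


Initial: [21, 26, 54, 50, 70]
Step 1: min=21 at 0
  Swap: [21, 26, 54, 50, 70]
Step 2: min=26 at 1
  Swap: [21, 26, 54, 50, 70]

After 2 steps: [21, 26, 54, 50, 70]


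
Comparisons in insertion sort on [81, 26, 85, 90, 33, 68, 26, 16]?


Algorithm: insertion sort
Input: [81, 26, 85, 90, 33, 68, 26, 16]
Sorted: [16, 26, 26, 33, 68, 81, 85, 90]

24


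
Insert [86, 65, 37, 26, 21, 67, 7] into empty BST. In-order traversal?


Insert 86: root
Insert 65: L from 86
Insert 37: L from 86 -> L from 65
Insert 26: L from 86 -> L from 65 -> L from 37
Insert 21: L from 86 -> L from 65 -> L from 37 -> L from 26
Insert 67: L from 86 -> R from 65
Insert 7: L from 86 -> L from 65 -> L from 37 -> L from 26 -> L from 21

In-order: [7, 21, 26, 37, 65, 67, 86]


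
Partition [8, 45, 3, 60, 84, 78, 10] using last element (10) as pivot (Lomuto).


Pivot: 10
  8 <= 10: advance i (no swap)
  3 <= 10: swap -> [8, 3, 45, 60, 84, 78, 10]
Place pivot at 2: [8, 3, 10, 60, 84, 78, 45]

Partitioned: [8, 3, 10, 60, 84, 78, 45]


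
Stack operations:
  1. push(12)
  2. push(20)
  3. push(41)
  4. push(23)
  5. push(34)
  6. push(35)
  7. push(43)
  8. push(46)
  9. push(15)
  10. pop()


push(12) -> [12]
push(20) -> [12, 20]
push(41) -> [12, 20, 41]
push(23) -> [12, 20, 41, 23]
push(34) -> [12, 20, 41, 23, 34]
push(35) -> [12, 20, 41, 23, 34, 35]
push(43) -> [12, 20, 41, 23, 34, 35, 43]
push(46) -> [12, 20, 41, 23, 34, 35, 43, 46]
push(15) -> [12, 20, 41, 23, 34, 35, 43, 46, 15]
pop()->15, [12, 20, 41, 23, 34, 35, 43, 46]

Final stack: [12, 20, 41, 23, 34, 35, 43, 46]


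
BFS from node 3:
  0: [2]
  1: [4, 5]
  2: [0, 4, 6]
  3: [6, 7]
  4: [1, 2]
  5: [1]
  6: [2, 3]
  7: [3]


Visit 3, enqueue [6, 7]
Visit 6, enqueue [2]
Visit 7, enqueue []
Visit 2, enqueue [0, 4]
Visit 0, enqueue []
Visit 4, enqueue [1]
Visit 1, enqueue [5]
Visit 5, enqueue []

BFS order: [3, 6, 7, 2, 0, 4, 1, 5]


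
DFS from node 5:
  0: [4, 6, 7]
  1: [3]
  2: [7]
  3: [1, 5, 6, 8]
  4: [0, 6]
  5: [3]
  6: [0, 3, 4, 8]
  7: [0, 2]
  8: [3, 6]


Visit 5, push [3]
Visit 3, push [8, 6, 1]
Visit 1, push []
Visit 6, push [8, 4, 0]
Visit 0, push [7, 4]
Visit 4, push []
Visit 7, push [2]
Visit 2, push []
Visit 8, push []

DFS order: [5, 3, 1, 6, 0, 4, 7, 2, 8]


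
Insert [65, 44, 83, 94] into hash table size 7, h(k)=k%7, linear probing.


Insert 65: h=2 -> slot 2
Insert 44: h=2, 1 probes -> slot 3
Insert 83: h=6 -> slot 6
Insert 94: h=3, 1 probes -> slot 4

Table: [None, None, 65, 44, 94, None, 83]


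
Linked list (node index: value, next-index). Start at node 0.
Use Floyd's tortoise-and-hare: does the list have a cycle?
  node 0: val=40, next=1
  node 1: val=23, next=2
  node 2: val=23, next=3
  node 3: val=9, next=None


Floyd's tortoise (slow, +1) and hare (fast, +2):
  init: slow=0, fast=0
  step 1: slow=1, fast=2
  step 2: fast 2->3->None, no cycle

Cycle: no


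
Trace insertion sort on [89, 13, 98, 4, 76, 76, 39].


Initial: [89, 13, 98, 4, 76, 76, 39]
Insert 13: [13, 89, 98, 4, 76, 76, 39]
Insert 98: [13, 89, 98, 4, 76, 76, 39]
Insert 4: [4, 13, 89, 98, 76, 76, 39]
Insert 76: [4, 13, 76, 89, 98, 76, 39]
Insert 76: [4, 13, 76, 76, 89, 98, 39]
Insert 39: [4, 13, 39, 76, 76, 89, 98]

Sorted: [4, 13, 39, 76, 76, 89, 98]


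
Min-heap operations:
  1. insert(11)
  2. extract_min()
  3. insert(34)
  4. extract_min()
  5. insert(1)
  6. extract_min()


insert(11) -> [11]
extract_min()->11, []
insert(34) -> [34]
extract_min()->34, []
insert(1) -> [1]
extract_min()->1, []

Final heap: []


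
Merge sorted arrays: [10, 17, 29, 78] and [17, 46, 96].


Take 10 from A
Take 17 from A
Take 17 from B
Take 29 from A
Take 46 from B
Take 78 from A

Merged: [10, 17, 17, 29, 46, 78, 96]


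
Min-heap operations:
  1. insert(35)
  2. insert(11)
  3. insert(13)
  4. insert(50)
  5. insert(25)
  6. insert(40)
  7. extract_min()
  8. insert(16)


insert(35) -> [35]
insert(11) -> [11, 35]
insert(13) -> [11, 35, 13]
insert(50) -> [11, 35, 13, 50]
insert(25) -> [11, 25, 13, 50, 35]
insert(40) -> [11, 25, 13, 50, 35, 40]
extract_min()->11, [13, 25, 40, 50, 35]
insert(16) -> [13, 25, 16, 50, 35, 40]

Final heap: [13, 25, 16, 50, 35, 40]


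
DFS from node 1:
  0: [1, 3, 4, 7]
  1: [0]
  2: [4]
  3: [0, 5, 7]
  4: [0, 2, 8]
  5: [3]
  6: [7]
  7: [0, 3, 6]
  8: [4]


Visit 1, push [0]
Visit 0, push [7, 4, 3]
Visit 3, push [7, 5]
Visit 5, push []
Visit 7, push [6]
Visit 6, push []
Visit 4, push [8, 2]
Visit 2, push []
Visit 8, push []

DFS order: [1, 0, 3, 5, 7, 6, 4, 2, 8]


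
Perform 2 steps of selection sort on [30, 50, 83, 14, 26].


Initial: [30, 50, 83, 14, 26]
Step 1: min=14 at 3
  Swap: [14, 50, 83, 30, 26]
Step 2: min=26 at 4
  Swap: [14, 26, 83, 30, 50]

After 2 steps: [14, 26, 83, 30, 50]


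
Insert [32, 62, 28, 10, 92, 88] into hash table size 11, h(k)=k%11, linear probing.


Insert 32: h=10 -> slot 10
Insert 62: h=7 -> slot 7
Insert 28: h=6 -> slot 6
Insert 10: h=10, 1 probes -> slot 0
Insert 92: h=4 -> slot 4
Insert 88: h=0, 1 probes -> slot 1

Table: [10, 88, None, None, 92, None, 28, 62, None, None, 32]


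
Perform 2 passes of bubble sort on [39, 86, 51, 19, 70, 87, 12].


Initial: [39, 86, 51, 19, 70, 87, 12]
Pass 1: [39, 51, 19, 70, 86, 12, 87] (4 swaps)
Pass 2: [39, 19, 51, 70, 12, 86, 87] (2 swaps)

After 2 passes: [39, 19, 51, 70, 12, 86, 87]


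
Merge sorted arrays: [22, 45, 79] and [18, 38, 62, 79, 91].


Take 18 from B
Take 22 from A
Take 38 from B
Take 45 from A
Take 62 from B
Take 79 from A

Merged: [18, 22, 38, 45, 62, 79, 79, 91]


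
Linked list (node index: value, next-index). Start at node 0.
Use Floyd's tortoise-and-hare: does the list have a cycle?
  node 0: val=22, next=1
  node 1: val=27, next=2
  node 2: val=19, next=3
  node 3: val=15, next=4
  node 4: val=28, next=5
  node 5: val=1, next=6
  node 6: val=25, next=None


Floyd's tortoise (slow, +1) and hare (fast, +2):
  init: slow=0, fast=0
  step 1: slow=1, fast=2
  step 2: slow=2, fast=4
  step 3: slow=3, fast=6
  step 4: fast -> None, no cycle

Cycle: no


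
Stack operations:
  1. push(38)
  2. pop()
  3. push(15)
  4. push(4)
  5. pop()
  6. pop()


push(38) -> [38]
pop()->38, []
push(15) -> [15]
push(4) -> [15, 4]
pop()->4, [15]
pop()->15, []

Final stack: []


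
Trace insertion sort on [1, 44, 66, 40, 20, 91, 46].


Initial: [1, 44, 66, 40, 20, 91, 46]
Insert 44: [1, 44, 66, 40, 20, 91, 46]
Insert 66: [1, 44, 66, 40, 20, 91, 46]
Insert 40: [1, 40, 44, 66, 20, 91, 46]
Insert 20: [1, 20, 40, 44, 66, 91, 46]
Insert 91: [1, 20, 40, 44, 66, 91, 46]
Insert 46: [1, 20, 40, 44, 46, 66, 91]

Sorted: [1, 20, 40, 44, 46, 66, 91]


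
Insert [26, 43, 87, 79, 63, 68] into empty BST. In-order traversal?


Insert 26: root
Insert 43: R from 26
Insert 87: R from 26 -> R from 43
Insert 79: R from 26 -> R from 43 -> L from 87
Insert 63: R from 26 -> R from 43 -> L from 87 -> L from 79
Insert 68: R from 26 -> R from 43 -> L from 87 -> L from 79 -> R from 63

In-order: [26, 43, 63, 68, 79, 87]


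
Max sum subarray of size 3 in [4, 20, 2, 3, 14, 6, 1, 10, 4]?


[0:3]: 26
[1:4]: 25
[2:5]: 19
[3:6]: 23
[4:7]: 21
[5:8]: 17
[6:9]: 15

Max: 26 at [0:3]


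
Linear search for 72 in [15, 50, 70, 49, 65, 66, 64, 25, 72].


i=0: 15!=72
i=1: 50!=72
i=2: 70!=72
i=3: 49!=72
i=4: 65!=72
i=5: 66!=72
i=6: 64!=72
i=7: 25!=72
i=8: 72==72 found!

Found at 8, 9 comps


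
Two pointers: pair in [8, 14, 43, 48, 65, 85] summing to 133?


lo=0(8)+hi=5(85)=93
lo=1(14)+hi=5(85)=99
lo=2(43)+hi=5(85)=128
lo=3(48)+hi=5(85)=133

Yes: 48+85=133


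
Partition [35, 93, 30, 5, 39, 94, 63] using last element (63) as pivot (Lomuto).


Pivot: 63
  35 <= 63: advance i (no swap)
  30 <= 63: swap -> [35, 30, 93, 5, 39, 94, 63]
  5 <= 63: swap -> [35, 30, 5, 93, 39, 94, 63]
  39 <= 63: swap -> [35, 30, 5, 39, 93, 94, 63]
Place pivot at 4: [35, 30, 5, 39, 63, 94, 93]

Partitioned: [35, 30, 5, 39, 63, 94, 93]


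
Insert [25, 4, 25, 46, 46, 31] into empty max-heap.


Insert 25: [25]
Insert 4: [25, 4]
Insert 25: [25, 4, 25]
Insert 46: [46, 25, 25, 4]
Insert 46: [46, 46, 25, 4, 25]
Insert 31: [46, 46, 31, 4, 25, 25]

Final heap: [46, 46, 31, 4, 25, 25]


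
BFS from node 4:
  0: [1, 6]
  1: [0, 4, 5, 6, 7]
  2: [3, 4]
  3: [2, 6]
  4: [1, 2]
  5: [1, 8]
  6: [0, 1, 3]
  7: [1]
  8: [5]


Visit 4, enqueue [1, 2]
Visit 1, enqueue [0, 5, 6, 7]
Visit 2, enqueue [3]
Visit 0, enqueue []
Visit 5, enqueue [8]
Visit 6, enqueue []
Visit 7, enqueue []
Visit 3, enqueue []
Visit 8, enqueue []

BFS order: [4, 1, 2, 0, 5, 6, 7, 3, 8]


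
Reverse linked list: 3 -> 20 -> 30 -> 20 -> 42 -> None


Step 1: curr=3, set curr.next=prev(None) | reversed so far: 3
Step 2: curr=20, set curr.next=prev(3) | reversed so far: 20 -> 3
Step 3: curr=30, set curr.next=prev(20) | reversed so far: 30 -> 20 -> 3
Step 4: curr=20, set curr.next=prev(30) | reversed so far: 20 -> 30 -> 20 -> 3
Step 5: curr=42, set curr.next=prev(20) | reversed so far: 42 -> 20 -> 30 -> 20 -> 3

42 -> 20 -> 30 -> 20 -> 3 -> None
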